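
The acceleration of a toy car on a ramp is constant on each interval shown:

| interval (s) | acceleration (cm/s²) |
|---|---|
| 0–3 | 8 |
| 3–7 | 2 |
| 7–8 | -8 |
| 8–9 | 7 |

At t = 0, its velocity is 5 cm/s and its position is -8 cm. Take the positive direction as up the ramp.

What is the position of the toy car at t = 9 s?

240.5 cm

On each constant-a segment, Δv = aΔt and Δx = v₀Δt + ½aΔt²; chain segment to segment.
0–3 s: v starts 5 cm/s; Δx = 5·3 + ½·8·3² = 51 cm; v ends 29 cm/s.
3–7 s: v starts 29 cm/s; Δx = 29·4 + ½·2·4² = 132 cm; v ends 37 cm/s.
7–8 s: v starts 37 cm/s; Δx = 37·1 + ½·-8·1² = 33 cm; v ends 29 cm/s.
8–9 s: v starts 29 cm/s; Δx = 29·1 + ½·7·1² = 32.5 cm; v ends 36 cm/s.
x(9) = -8 + Σ Δx = 240.5 cm.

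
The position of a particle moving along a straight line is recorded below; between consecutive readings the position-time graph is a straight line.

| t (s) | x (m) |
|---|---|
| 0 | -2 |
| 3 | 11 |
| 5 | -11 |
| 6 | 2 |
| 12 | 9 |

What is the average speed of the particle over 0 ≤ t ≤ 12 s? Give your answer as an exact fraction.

55/12 m/s

Average speed = (total path length)/(elapsed time); on a piecewise-linear x-t graph the path length is Σ|Δx|.
0–3 s: |Δx| = |11 − -2| = 13 m
3–5 s: |Δx| = |-11 − 11| = 22 m
5–6 s: |Δx| = |2 − -11| = 13 m
6–12 s: |Δx| = |9 − 2| = 7 m
Total path = 55 m; average speed = 55/12 = 55/12 m/s.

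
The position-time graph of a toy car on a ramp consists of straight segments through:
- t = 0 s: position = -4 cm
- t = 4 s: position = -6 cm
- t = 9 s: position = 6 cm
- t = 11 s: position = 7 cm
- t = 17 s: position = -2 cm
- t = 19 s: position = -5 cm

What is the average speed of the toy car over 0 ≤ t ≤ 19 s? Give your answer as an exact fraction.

Average speed = (total path length)/(elapsed time); on a piecewise-linear x-t graph the path length is Σ|Δx|.
0–4 s: |Δx| = |-6 − -4| = 2 cm
4–9 s: |Δx| = |6 − -6| = 12 cm
9–11 s: |Δx| = |7 − 6| = 1 cm
11–17 s: |Δx| = |-2 − 7| = 9 cm
17–19 s: |Δx| = |-5 − -2| = 3 cm
Total path = 27 cm; average speed = 27/19 = 27/19 cm/s.

27/19 cm/s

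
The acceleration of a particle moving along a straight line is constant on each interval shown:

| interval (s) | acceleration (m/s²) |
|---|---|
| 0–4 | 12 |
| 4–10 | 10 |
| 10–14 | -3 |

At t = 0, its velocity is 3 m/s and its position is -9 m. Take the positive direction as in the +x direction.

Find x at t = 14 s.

1005 m

On each constant-a segment, Δv = aΔt and Δx = v₀Δt + ½aΔt²; chain segment to segment.
0–4 s: v starts 3 m/s; Δx = 3·4 + ½·12·4² = 108 m; v ends 51 m/s.
4–10 s: v starts 51 m/s; Δx = 51·6 + ½·10·6² = 486 m; v ends 111 m/s.
10–14 s: v starts 111 m/s; Δx = 111·4 + ½·-3·4² = 420 m; v ends 99 m/s.
x(14) = -9 + Σ Δx = 1005 m.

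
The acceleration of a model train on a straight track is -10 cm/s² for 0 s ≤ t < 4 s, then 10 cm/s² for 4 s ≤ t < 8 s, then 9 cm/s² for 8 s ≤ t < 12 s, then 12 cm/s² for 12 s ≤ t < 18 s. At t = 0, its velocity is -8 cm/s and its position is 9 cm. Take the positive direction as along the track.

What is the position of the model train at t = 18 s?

On each constant-a segment, Δv = aΔt and Δx = v₀Δt + ½aΔt²; chain segment to segment.
0–4 s: v starts -8 cm/s; Δx = -8·4 + ½·-10·4² = -112 cm; v ends -48 cm/s.
4–8 s: v starts -48 cm/s; Δx = -48·4 + ½·10·4² = -112 cm; v ends -8 cm/s.
8–12 s: v starts -8 cm/s; Δx = -8·4 + ½·9·4² = 40 cm; v ends 28 cm/s.
12–18 s: v starts 28 cm/s; Δx = 28·6 + ½·12·6² = 384 cm; v ends 100 cm/s.
x(18) = 9 + Σ Δx = 209 cm.

209 cm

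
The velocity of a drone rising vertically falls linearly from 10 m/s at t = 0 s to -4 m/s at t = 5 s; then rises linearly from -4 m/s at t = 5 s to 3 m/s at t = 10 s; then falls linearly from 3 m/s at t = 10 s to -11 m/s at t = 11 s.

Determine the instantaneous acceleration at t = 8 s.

Acceleration is the slope of the v-t graph on 5–10 s: (3 − -4)/(10 − 5) = 1.4 m/s².

1.4 m/s²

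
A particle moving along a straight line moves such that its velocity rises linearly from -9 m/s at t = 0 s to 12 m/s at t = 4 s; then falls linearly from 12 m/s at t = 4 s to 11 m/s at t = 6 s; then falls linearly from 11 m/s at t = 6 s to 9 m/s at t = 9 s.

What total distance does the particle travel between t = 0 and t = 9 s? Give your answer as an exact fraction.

521/7 m

Total distance travelled is ∫|v| dt — sum the magnitudes of each area piece.
0–4 s: v = 0 at t = 12/7 s; triangle areas 54/7 + 96/7 = 150/7 m
4–6 s: |½(12 + 11)(2)| = 23 m
6–9 s: |½(11 + 9)(3)| = 30 m
Total distance = 521/7 m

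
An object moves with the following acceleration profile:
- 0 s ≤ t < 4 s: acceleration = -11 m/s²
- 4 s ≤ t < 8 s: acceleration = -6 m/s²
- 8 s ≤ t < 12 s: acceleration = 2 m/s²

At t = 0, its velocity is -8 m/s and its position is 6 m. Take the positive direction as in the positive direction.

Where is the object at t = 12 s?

On each constant-a segment, Δv = aΔt and Δx = v₀Δt + ½aΔt²; chain segment to segment.
0–4 s: v starts -8 m/s; Δx = -8·4 + ½·-11·4² = -120 m; v ends -52 m/s.
4–8 s: v starts -52 m/s; Δx = -52·4 + ½·-6·4² = -256 m; v ends -76 m/s.
8–12 s: v starts -76 m/s; Δx = -76·4 + ½·2·4² = -288 m; v ends -68 m/s.
x(12) = 6 + Σ Δx = -658 m.

-658 m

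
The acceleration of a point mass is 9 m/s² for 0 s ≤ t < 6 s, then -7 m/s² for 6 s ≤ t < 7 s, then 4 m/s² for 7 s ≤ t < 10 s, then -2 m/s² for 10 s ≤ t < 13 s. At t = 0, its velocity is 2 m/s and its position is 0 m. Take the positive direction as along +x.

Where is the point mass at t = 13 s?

On each constant-a segment, Δv = aΔt and Δx = v₀Δt + ½aΔt²; chain segment to segment.
0–6 s: v starts 2 m/s; Δx = 2·6 + ½·9·6² = 174 m; v ends 56 m/s.
6–7 s: v starts 56 m/s; Δx = 56·1 + ½·-7·1² = 52.5 m; v ends 49 m/s.
7–10 s: v starts 49 m/s; Δx = 49·3 + ½·4·3² = 165 m; v ends 61 m/s.
10–13 s: v starts 61 m/s; Δx = 61·3 + ½·-2·3² = 174 m; v ends 55 m/s.
x(13) = 0 + Σ Δx = 565.5 m.

565.5 m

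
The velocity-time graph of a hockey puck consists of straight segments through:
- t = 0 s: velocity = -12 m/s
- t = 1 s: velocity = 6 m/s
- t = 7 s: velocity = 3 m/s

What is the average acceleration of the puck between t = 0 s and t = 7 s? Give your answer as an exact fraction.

15/7 m/s²

Average acceleration = Δv/Δt = (3 − -12)/(7 − 0) = 15/7 m/s².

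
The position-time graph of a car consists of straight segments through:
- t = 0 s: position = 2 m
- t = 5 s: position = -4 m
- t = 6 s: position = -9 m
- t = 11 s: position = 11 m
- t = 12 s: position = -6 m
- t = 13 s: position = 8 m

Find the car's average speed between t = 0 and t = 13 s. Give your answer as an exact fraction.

62/13 m/s

Average speed = (total path length)/(elapsed time); on a piecewise-linear x-t graph the path length is Σ|Δx|.
0–5 s: |Δx| = |-4 − 2| = 6 m
5–6 s: |Δx| = |-9 − -4| = 5 m
6–11 s: |Δx| = |11 − -9| = 20 m
11–12 s: |Δx| = |-6 − 11| = 17 m
12–13 s: |Δx| = |8 − -6| = 14 m
Total path = 62 m; average speed = 62/13 = 62/13 m/s.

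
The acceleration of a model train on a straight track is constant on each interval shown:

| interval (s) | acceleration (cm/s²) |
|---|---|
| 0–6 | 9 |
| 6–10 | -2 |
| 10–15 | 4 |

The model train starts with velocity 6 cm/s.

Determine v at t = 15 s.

72 cm/s

Δv equals the area under the a-t graph; then v = v₀ + Δv.
0–6 s: 9 × 6 = 54 cm/s
6–10 s: -2 × 4 = -8 cm/s
10–15 s: 4 × 5 = 20 cm/s
Δv = 66 cm/s, so v(15) = 6 + (66) = 72 cm/s.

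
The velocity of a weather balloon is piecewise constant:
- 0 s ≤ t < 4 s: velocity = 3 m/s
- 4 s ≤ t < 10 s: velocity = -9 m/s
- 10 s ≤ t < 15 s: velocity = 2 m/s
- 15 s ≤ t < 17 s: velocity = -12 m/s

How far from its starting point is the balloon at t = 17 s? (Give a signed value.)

Net displacement equals the area under the velocity-time graph (areas below the axis count negative).
0–4 s: 3 × 4 = 12 m
4–10 s: -9 × 6 = -54 m
10–15 s: 2 × 5 = 10 m
15–17 s: -12 × 2 = -24 m
Net displacement = -56 m

-56 m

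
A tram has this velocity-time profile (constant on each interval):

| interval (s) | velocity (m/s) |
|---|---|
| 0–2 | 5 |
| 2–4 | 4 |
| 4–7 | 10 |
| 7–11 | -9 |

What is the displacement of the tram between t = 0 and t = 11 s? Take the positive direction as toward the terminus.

Displacement is the signed area under the v-t curve.
0–2 s: 5 × 2 = 10 m
2–4 s: 4 × 2 = 8 m
4–7 s: 10 × 3 = 30 m
7–11 s: -9 × 4 = -36 m
Net displacement = 12 m

12 m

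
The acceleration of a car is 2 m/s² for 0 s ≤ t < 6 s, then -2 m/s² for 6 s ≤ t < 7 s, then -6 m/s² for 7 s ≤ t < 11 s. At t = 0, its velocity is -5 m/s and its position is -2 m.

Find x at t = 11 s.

-18 m

On each constant-a segment, Δv = aΔt and Δx = v₀Δt + ½aΔt²; chain segment to segment.
0–6 s: v starts -5 m/s; Δx = -5·6 + ½·2·6² = 6 m; v ends 7 m/s.
6–7 s: v starts 7 m/s; Δx = 7·1 + ½·-2·1² = 6 m; v ends 5 m/s.
7–11 s: v starts 5 m/s; Δx = 5·4 + ½·-6·4² = -28 m; v ends -19 m/s.
x(11) = -2 + Σ Δx = -18 m.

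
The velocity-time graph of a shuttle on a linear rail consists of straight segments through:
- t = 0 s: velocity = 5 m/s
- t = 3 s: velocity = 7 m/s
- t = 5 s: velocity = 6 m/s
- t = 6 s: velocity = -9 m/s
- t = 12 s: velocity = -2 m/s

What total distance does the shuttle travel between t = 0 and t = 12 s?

Total distance travelled is ∫|v| dt — sum the magnitudes of each area piece.
0–3 s: |½(5 + 7)(3)| = 18 m
3–5 s: |½(7 + 6)(2)| = 13 m
5–6 s: v = 0 at t = 5.4 s; triangle areas 1.2 + 2.7 = 3.9 m
6–12 s: |½(-9 + -2)(6)| = 33 m
Total distance = 67.9 m

67.9 m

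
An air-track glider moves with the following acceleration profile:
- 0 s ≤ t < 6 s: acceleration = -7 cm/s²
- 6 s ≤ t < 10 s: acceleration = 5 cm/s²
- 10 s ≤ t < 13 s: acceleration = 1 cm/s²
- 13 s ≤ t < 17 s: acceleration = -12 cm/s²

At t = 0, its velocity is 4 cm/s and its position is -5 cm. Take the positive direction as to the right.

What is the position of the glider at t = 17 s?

On each constant-a segment, Δv = aΔt and Δx = v₀Δt + ½aΔt²; chain segment to segment.
0–6 s: v starts 4 cm/s; Δx = 4·6 + ½·-7·6² = -102 cm; v ends -38 cm/s.
6–10 s: v starts -38 cm/s; Δx = -38·4 + ½·5·4² = -112 cm; v ends -18 cm/s.
10–13 s: v starts -18 cm/s; Δx = -18·3 + ½·1·3² = -49.5 cm; v ends -15 cm/s.
13–17 s: v starts -15 cm/s; Δx = -15·4 + ½·-12·4² = -156 cm; v ends -63 cm/s.
x(17) = -5 + Σ Δx = -424.5 cm.

-424.5 cm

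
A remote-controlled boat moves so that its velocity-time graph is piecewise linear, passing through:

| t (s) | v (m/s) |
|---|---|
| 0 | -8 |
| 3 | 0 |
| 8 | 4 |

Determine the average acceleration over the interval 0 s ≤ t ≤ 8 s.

Average acceleration = Δv/Δt = (4 − -8)/(8 − 0) = 1.5 m/s².

1.5 m/s²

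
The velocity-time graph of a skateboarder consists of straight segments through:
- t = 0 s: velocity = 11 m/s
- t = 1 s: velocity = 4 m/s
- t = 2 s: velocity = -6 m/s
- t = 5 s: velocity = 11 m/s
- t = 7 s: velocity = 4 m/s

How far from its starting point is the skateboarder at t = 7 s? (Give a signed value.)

Displacement is the signed area under the v-t curve.
0–1 s: ½(11 + 4)(1) = 7.5 m
1–2 s: ½(4 + -6)(1) = -1 m
2–5 s: ½(-6 + 11)(3) = 7.5 m
5–7 s: ½(11 + 4)(2) = 15 m
Net displacement = 29 m

29 m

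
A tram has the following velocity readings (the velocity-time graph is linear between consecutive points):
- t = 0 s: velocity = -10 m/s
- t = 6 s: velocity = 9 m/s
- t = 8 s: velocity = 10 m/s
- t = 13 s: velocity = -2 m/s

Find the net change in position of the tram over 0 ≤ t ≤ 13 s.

36 m

Net displacement equals the area under the velocity-time graph (areas below the axis count negative).
0–6 s: ½(-10 + 9)(6) = -3 m
6–8 s: ½(9 + 10)(2) = 19 m
8–13 s: ½(10 + -2)(5) = 20 m
Net displacement = 36 m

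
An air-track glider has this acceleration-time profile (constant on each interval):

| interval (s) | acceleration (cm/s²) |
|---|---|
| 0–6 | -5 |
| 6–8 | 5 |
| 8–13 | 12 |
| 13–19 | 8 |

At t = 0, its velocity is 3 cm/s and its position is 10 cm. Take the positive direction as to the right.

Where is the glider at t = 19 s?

On each constant-a segment, Δv = aΔt and Δx = v₀Δt + ½aΔt²; chain segment to segment.
0–6 s: v starts 3 cm/s; Δx = 3·6 + ½·-5·6² = -72 cm; v ends -27 cm/s.
6–8 s: v starts -27 cm/s; Δx = -27·2 + ½·5·2² = -44 cm; v ends -17 cm/s.
8–13 s: v starts -17 cm/s; Δx = -17·5 + ½·12·5² = 65 cm; v ends 43 cm/s.
13–19 s: v starts 43 cm/s; Δx = 43·6 + ½·8·6² = 402 cm; v ends 91 cm/s.
x(19) = 10 + Σ Δx = 361 cm.

361 cm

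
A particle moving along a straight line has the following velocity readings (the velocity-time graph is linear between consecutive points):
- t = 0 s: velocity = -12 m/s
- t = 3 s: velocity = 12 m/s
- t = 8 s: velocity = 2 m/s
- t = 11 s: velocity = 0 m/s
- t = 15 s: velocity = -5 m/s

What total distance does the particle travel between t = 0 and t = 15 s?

Total distance travelled is ∫|v| dt — sum the magnitudes of each area piece.
0–3 s: v = 0 at t = 1.5 s; triangle areas 9 + 9 = 18 m
3–8 s: |½(12 + 2)(5)| = 35 m
8–11 s: |½(2 + 0)(3)| = 3 m
11–15 s: |½(0 + -5)(4)| = 10 m
Total distance = 66 m

66 m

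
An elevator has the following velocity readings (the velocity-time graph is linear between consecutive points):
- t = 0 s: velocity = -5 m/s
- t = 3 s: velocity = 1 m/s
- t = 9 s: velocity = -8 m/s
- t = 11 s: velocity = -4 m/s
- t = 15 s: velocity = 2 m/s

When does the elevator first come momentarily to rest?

t = 2.5 s

v changes sign on 0–3 s (from -5 to 1); the graph is linear there, so v = 0 at t = 0 + (5)·(3 − 0)/(1 − -5) = 2.5 s.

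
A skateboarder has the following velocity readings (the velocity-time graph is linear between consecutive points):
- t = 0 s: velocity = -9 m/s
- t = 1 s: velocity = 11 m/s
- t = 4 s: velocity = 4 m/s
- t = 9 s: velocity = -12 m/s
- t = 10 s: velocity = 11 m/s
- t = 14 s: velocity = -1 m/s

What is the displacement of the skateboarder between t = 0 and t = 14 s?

23 m

Displacement is the signed area under the v-t curve.
0–1 s: ½(-9 + 11)(1) = 1 m
1–4 s: ½(11 + 4)(3) = 22.5 m
4–9 s: ½(4 + -12)(5) = -20 m
9–10 s: ½(-12 + 11)(1) = -0.5 m
10–14 s: ½(11 + -1)(4) = 20 m
Net displacement = 23 m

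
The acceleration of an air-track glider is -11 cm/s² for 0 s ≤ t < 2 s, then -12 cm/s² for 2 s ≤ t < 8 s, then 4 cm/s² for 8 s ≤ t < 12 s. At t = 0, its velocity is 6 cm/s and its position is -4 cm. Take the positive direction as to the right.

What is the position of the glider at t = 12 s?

-646 cm

On each constant-a segment, Δv = aΔt and Δx = v₀Δt + ½aΔt²; chain segment to segment.
0–2 s: v starts 6 cm/s; Δx = 6·2 + ½·-11·2² = -10 cm; v ends -16 cm/s.
2–8 s: v starts -16 cm/s; Δx = -16·6 + ½·-12·6² = -312 cm; v ends -88 cm/s.
8–12 s: v starts -88 cm/s; Δx = -88·4 + ½·4·4² = -320 cm; v ends -72 cm/s.
x(12) = -4 + Σ Δx = -646 cm.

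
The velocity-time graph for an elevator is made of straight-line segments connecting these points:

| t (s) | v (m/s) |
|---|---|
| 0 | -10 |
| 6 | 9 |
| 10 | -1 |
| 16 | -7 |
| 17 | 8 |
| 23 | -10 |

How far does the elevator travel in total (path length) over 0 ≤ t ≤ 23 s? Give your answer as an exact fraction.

Distance (not displacement) is the total path length: add the absolute areas under v-t.
0–6 s: v = 0 at t = 60/19 s; triangle areas 300/19 + 243/19 = 543/19 m
6–10 s: v = 0 at t = 9.6 s; triangle areas 16.2 + 0.2 = 16.4 m
10–16 s: |½(-1 + -7)(6)| = 24 m
16–17 s: v = 0 at t = 247/15 s; triangle areas 49/30 + 32/15 = 113/30 m
17–23 s: v = 0 at t = 59/3 s; triangle areas 32/3 + 50/3 = 82/3 m
Total distance = 3803/38 m

3803/38 m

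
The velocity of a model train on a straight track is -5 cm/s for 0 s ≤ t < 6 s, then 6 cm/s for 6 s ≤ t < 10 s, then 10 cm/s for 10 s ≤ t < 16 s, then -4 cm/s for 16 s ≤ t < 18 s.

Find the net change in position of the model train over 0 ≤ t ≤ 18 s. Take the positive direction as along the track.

Net displacement equals the area under the velocity-time graph (areas below the axis count negative).
0–6 s: -5 × 6 = -30 cm
6–10 s: 6 × 4 = 24 cm
10–16 s: 10 × 6 = 60 cm
16–18 s: -4 × 2 = -8 cm
Net displacement = 46 cm

46 cm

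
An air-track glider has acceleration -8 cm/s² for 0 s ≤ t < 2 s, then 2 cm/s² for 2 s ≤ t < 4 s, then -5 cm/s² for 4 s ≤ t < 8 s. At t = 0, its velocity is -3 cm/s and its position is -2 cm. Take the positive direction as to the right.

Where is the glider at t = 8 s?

On each constant-a segment, Δv = aΔt and Δx = v₀Δt + ½aΔt²; chain segment to segment.
0–2 s: v starts -3 cm/s; Δx = -3·2 + ½·-8·2² = -22 cm; v ends -19 cm/s.
2–4 s: v starts -19 cm/s; Δx = -19·2 + ½·2·2² = -34 cm; v ends -15 cm/s.
4–8 s: v starts -15 cm/s; Δx = -15·4 + ½·-5·4² = -100 cm; v ends -35 cm/s.
x(8) = -2 + Σ Δx = -158 cm.

-158 cm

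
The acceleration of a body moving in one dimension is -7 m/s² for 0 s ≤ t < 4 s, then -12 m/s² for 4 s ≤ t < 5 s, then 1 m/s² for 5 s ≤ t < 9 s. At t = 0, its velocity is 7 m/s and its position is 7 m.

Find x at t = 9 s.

On each constant-a segment, Δv = aΔt and Δx = v₀Δt + ½aΔt²; chain segment to segment.
0–4 s: v starts 7 m/s; Δx = 7·4 + ½·-7·4² = -28 m; v ends -21 m/s.
4–5 s: v starts -21 m/s; Δx = -21·1 + ½·-12·1² = -27 m; v ends -33 m/s.
5–9 s: v starts -33 m/s; Δx = -33·4 + ½·1·4² = -124 m; v ends -29 m/s.
x(9) = 7 + Σ Δx = -172 m.

-172 m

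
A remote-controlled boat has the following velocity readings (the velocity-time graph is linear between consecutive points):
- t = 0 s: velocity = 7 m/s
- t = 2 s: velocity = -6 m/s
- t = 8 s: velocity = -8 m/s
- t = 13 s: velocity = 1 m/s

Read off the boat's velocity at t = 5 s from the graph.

On 2–8 s the graph is linear from -6 to -8 m/s: v(5) = -6 + (-8 − -6)·(5 − 2)/(8 − 2) = -7 m/s.

-7 m/s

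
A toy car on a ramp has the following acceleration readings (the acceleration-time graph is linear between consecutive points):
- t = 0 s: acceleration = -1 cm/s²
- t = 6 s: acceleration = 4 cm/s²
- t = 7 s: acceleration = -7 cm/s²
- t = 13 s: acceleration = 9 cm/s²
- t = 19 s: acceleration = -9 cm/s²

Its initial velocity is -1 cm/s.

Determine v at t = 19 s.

Δv equals the area under the a-t graph; then v = v₀ + Δv.
0–6 s: ½(-1 + 4)(6) = 9 cm/s
6–7 s: ½(4 + -7)(1) = -1.5 cm/s
7–13 s: ½(-7 + 9)(6) = 6 cm/s
13–19 s: ½(9 + -9)(6) = 0 cm/s
Δv = 13.5 cm/s, so v(19) = -1 + (13.5) = 12.5 cm/s.

12.5 cm/s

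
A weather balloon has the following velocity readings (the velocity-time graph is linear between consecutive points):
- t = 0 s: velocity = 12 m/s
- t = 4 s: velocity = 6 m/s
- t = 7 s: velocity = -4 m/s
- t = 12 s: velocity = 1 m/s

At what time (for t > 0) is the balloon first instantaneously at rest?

t = 5.8 s

v changes sign on 4–7 s (from 6 to -4); the graph is linear there, so v = 0 at t = 4 + (-6)·(7 − 4)/(-4 − 6) = 5.8 s.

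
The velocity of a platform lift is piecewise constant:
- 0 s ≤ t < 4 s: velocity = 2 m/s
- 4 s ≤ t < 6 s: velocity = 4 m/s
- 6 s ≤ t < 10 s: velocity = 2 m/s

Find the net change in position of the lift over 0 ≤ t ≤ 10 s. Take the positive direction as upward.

24 m

Net displacement equals the area under the velocity-time graph (areas below the axis count negative).
0–4 s: 2 × 4 = 8 m
4–6 s: 4 × 2 = 8 m
6–10 s: 2 × 4 = 8 m
Net displacement = 24 m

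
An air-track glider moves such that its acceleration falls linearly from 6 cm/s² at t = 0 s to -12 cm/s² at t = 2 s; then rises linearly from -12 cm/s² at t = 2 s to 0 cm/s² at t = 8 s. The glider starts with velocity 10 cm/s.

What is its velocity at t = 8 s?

-32 cm/s

Δv equals the area under the a-t graph; then v = v₀ + Δv.
0–2 s: ½(6 + -12)(2) = -6 cm/s
2–8 s: ½(-12 + 0)(6) = -36 cm/s
Δv = -42 cm/s, so v(8) = 10 + (-42) = -32 cm/s.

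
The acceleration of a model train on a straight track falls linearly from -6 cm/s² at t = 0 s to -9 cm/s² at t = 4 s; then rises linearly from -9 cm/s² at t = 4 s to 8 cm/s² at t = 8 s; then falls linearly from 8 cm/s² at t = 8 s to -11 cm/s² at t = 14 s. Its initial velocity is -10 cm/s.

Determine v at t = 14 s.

Δv equals the area under the a-t graph; then v = v₀ + Δv.
0–4 s: ½(-6 + -9)(4) = -30 cm/s
4–8 s: ½(-9 + 8)(4) = -2 cm/s
8–14 s: ½(8 + -11)(6) = -9 cm/s
Δv = -41 cm/s, so v(14) = -10 + (-41) = -51 cm/s.

-51 cm/s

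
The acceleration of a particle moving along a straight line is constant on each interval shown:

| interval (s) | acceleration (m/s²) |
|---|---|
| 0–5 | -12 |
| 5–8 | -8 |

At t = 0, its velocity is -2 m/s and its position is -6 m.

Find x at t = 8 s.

On each constant-a segment, Δv = aΔt and Δx = v₀Δt + ½aΔt²; chain segment to segment.
0–5 s: v starts -2 m/s; Δx = -2·5 + ½·-12·5² = -160 m; v ends -62 m/s.
5–8 s: v starts -62 m/s; Δx = -62·3 + ½·-8·3² = -222 m; v ends -86 m/s.
x(8) = -6 + Σ Δx = -388 m.

-388 m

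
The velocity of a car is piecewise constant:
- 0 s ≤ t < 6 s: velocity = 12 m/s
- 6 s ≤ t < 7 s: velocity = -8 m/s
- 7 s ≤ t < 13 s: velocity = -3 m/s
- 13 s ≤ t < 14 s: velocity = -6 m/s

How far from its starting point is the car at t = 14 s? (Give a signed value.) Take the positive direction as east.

Net displacement equals the area under the velocity-time graph (areas below the axis count negative).
0–6 s: 12 × 6 = 72 m
6–7 s: -8 × 1 = -8 m
7–13 s: -3 × 6 = -18 m
13–14 s: -6 × 1 = -6 m
Net displacement = 40 m

40 m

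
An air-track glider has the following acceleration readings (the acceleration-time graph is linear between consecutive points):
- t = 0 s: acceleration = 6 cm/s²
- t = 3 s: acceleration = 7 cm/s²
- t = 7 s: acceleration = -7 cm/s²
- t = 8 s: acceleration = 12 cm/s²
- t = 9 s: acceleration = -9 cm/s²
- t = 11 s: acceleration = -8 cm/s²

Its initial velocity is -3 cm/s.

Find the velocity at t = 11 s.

3.5 cm/s

Δv equals the area under the a-t graph; then v = v₀ + Δv.
0–3 s: ½(6 + 7)(3) = 19.5 cm/s
3–7 s: ½(7 + -7)(4) = 0 cm/s
7–8 s: ½(-7 + 12)(1) = 2.5 cm/s
8–9 s: ½(12 + -9)(1) = 1.5 cm/s
9–11 s: ½(-9 + -8)(2) = -17 cm/s
Δv = 6.5 cm/s, so v(11) = -3 + (6.5) = 3.5 cm/s.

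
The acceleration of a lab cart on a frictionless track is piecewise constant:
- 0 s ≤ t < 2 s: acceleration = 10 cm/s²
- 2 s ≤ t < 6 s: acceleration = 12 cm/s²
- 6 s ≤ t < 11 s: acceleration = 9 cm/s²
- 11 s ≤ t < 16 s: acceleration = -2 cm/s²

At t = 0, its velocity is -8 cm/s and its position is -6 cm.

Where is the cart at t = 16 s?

1054.5 cm

On each constant-a segment, Δv = aΔt and Δx = v₀Δt + ½aΔt²; chain segment to segment.
0–2 s: v starts -8 cm/s; Δx = -8·2 + ½·10·2² = 4 cm; v ends 12 cm/s.
2–6 s: v starts 12 cm/s; Δx = 12·4 + ½·12·4² = 144 cm; v ends 60 cm/s.
6–11 s: v starts 60 cm/s; Δx = 60·5 + ½·9·5² = 412.5 cm; v ends 105 cm/s.
11–16 s: v starts 105 cm/s; Δx = 105·5 + ½·-2·5² = 500 cm; v ends 95 cm/s.
x(16) = -6 + Σ Δx = 1054.5 cm.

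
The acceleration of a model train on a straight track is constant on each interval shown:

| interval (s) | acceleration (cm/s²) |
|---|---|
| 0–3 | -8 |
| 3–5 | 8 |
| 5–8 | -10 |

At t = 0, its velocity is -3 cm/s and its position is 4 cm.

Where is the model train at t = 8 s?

-157 cm

On each constant-a segment, Δv = aΔt and Δx = v₀Δt + ½aΔt²; chain segment to segment.
0–3 s: v starts -3 cm/s; Δx = -3·3 + ½·-8·3² = -45 cm; v ends -27 cm/s.
3–5 s: v starts -27 cm/s; Δx = -27·2 + ½·8·2² = -38 cm; v ends -11 cm/s.
5–8 s: v starts -11 cm/s; Δx = -11·3 + ½·-10·3² = -78 cm; v ends -41 cm/s.
x(8) = 4 + Σ Δx = -157 cm.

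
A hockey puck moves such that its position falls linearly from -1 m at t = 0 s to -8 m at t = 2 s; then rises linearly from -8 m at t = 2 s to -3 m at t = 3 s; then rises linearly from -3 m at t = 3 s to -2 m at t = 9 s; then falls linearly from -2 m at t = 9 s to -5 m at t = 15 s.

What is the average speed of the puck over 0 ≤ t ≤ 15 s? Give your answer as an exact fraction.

Average speed = (total path length)/(elapsed time); on a piecewise-linear x-t graph the path length is Σ|Δx|.
0–2 s: |Δx| = |-8 − -1| = 7 m
2–3 s: |Δx| = |-3 − -8| = 5 m
3–9 s: |Δx| = |-2 − -3| = 1 m
9–15 s: |Δx| = |-5 − -2| = 3 m
Total path = 16 m; average speed = 16/15 = 16/15 m/s.

16/15 m/s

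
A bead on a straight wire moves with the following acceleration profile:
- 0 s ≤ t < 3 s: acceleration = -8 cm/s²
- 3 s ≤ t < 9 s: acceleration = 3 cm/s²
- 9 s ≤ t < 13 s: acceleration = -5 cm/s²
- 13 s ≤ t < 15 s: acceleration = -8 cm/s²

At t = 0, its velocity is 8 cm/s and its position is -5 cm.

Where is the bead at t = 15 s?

On each constant-a segment, Δv = aΔt and Δx = v₀Δt + ½aΔt²; chain segment to segment.
0–3 s: v starts 8 cm/s; Δx = 8·3 + ½·-8·3² = -12 cm; v ends -16 cm/s.
3–9 s: v starts -16 cm/s; Δx = -16·6 + ½·3·6² = -42 cm; v ends 2 cm/s.
9–13 s: v starts 2 cm/s; Δx = 2·4 + ½·-5·4² = -32 cm; v ends -18 cm/s.
13–15 s: v starts -18 cm/s; Δx = -18·2 + ½·-8·2² = -52 cm; v ends -34 cm/s.
x(15) = -5 + Σ Δx = -143 cm.

-143 cm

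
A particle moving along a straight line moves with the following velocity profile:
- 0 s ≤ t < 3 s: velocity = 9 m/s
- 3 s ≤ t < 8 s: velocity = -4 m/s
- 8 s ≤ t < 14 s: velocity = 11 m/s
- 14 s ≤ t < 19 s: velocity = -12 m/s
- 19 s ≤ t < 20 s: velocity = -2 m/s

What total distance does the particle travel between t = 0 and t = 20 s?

175 m

Distance (not displacement) is the total path length: add the absolute areas under v-t.
0–3 s: |9| × 3 = 27 m
3–8 s: |-4| × 5 = 20 m
8–14 s: |11| × 6 = 66 m
14–19 s: |-12| × 5 = 60 m
19–20 s: |-2| × 1 = 2 m
Total distance = 175 m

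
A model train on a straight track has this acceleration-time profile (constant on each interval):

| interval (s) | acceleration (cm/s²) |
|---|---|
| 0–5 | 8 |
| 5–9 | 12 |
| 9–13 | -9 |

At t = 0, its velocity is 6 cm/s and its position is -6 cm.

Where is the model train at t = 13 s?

708 cm

On each constant-a segment, Δv = aΔt and Δx = v₀Δt + ½aΔt²; chain segment to segment.
0–5 s: v starts 6 cm/s; Δx = 6·5 + ½·8·5² = 130 cm; v ends 46 cm/s.
5–9 s: v starts 46 cm/s; Δx = 46·4 + ½·12·4² = 280 cm; v ends 94 cm/s.
9–13 s: v starts 94 cm/s; Δx = 94·4 + ½·-9·4² = 304 cm; v ends 58 cm/s.
x(13) = -6 + Σ Δx = 708 cm.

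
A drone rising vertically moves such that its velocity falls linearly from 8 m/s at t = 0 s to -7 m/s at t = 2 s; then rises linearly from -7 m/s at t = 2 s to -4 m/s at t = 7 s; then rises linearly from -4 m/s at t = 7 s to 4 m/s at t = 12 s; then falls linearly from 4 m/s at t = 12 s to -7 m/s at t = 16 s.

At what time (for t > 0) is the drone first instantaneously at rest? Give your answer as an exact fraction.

v changes sign on 0–2 s (from 8 to -7); the graph is linear there, so v = 0 at t = 0 + (-8)·(2 − 0)/(-7 − 8) = 16/15 s.

t = 16/15 s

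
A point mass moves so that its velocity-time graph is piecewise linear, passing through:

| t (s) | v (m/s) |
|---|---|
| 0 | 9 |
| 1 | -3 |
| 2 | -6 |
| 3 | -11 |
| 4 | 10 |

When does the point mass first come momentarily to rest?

t = 0.75 s

v changes sign on 0–1 s (from 9 to -3); the graph is linear there, so v = 0 at t = 0 + (-9)·(1 − 0)/(-3 − 9) = 0.75 s.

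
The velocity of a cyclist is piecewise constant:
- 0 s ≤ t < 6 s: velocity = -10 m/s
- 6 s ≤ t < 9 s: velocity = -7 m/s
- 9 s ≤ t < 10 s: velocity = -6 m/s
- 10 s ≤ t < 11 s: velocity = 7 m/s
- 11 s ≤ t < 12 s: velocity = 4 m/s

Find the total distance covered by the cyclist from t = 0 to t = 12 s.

98 m

Distance (not displacement) is the total path length: add the absolute areas under v-t.
0–6 s: |-10| × 6 = 60 m
6–9 s: |-7| × 3 = 21 m
9–10 s: |-6| × 1 = 6 m
10–11 s: |7| × 1 = 7 m
11–12 s: |4| × 1 = 4 m
Total distance = 98 m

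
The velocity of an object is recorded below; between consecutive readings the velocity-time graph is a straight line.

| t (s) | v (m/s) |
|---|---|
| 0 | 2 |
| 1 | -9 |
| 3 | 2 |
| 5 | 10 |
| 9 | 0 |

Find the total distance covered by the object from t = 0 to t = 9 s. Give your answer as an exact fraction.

959/22 m

Total distance travelled is ∫|v| dt — sum the magnitudes of each area piece.
0–1 s: v = 0 at t = 2/11 s; triangle areas 2/11 + 81/22 = 85/22 m
1–3 s: v = 0 at t = 29/11 s; triangle areas 81/11 + 4/11 = 85/11 m
3–5 s: |½(2 + 10)(2)| = 12 m
5–9 s: |½(10 + 0)(4)| = 20 m
Total distance = 959/22 m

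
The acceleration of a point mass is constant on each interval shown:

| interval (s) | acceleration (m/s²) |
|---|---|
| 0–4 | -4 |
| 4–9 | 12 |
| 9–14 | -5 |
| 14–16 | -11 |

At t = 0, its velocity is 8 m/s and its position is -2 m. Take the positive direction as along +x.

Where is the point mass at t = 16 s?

337.5 m

On each constant-a segment, Δv = aΔt and Δx = v₀Δt + ½aΔt²; chain segment to segment.
0–4 s: v starts 8 m/s; Δx = 8·4 + ½·-4·4² = 0 m; v ends -8 m/s.
4–9 s: v starts -8 m/s; Δx = -8·5 + ½·12·5² = 110 m; v ends 52 m/s.
9–14 s: v starts 52 m/s; Δx = 52·5 + ½·-5·5² = 197.5 m; v ends 27 m/s.
14–16 s: v starts 27 m/s; Δx = 27·2 + ½·-11·2² = 32 m; v ends 5 m/s.
x(16) = -2 + Σ Δx = 337.5 m.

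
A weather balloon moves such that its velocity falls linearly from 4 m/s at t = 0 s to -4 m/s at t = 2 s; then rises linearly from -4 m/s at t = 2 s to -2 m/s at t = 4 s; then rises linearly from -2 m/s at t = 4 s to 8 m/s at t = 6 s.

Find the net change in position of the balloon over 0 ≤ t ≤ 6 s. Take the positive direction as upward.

0 m

Displacement is the signed area under the v-t curve.
0–2 s: ½(4 + -4)(2) = 0 m
2–4 s: ½(-4 + -2)(2) = -6 m
4–6 s: ½(-2 + 8)(2) = 6 m
Net displacement = 0 m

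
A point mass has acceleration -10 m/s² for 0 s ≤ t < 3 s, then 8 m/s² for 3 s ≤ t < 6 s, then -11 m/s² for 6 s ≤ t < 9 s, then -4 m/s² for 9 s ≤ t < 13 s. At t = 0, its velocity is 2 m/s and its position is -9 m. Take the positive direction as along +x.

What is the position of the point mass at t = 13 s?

On each constant-a segment, Δv = aΔt and Δx = v₀Δt + ½aΔt²; chain segment to segment.
0–3 s: v starts 2 m/s; Δx = 2·3 + ½·-10·3² = -39 m; v ends -28 m/s.
3–6 s: v starts -28 m/s; Δx = -28·3 + ½·8·3² = -48 m; v ends -4 m/s.
6–9 s: v starts -4 m/s; Δx = -4·3 + ½·-11·3² = -61.5 m; v ends -37 m/s.
9–13 s: v starts -37 m/s; Δx = -37·4 + ½·-4·4² = -180 m; v ends -53 m/s.
x(13) = -9 + Σ Δx = -337.5 m.

-337.5 m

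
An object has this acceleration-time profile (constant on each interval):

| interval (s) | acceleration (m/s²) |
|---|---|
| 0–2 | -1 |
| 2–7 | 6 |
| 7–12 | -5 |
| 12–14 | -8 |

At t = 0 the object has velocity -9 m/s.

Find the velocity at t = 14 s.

-22 m/s

Δv equals the area under the a-t graph; then v = v₀ + Δv.
0–2 s: -1 × 2 = -2 m/s
2–7 s: 6 × 5 = 30 m/s
7–12 s: -5 × 5 = -25 m/s
12–14 s: -8 × 2 = -16 m/s
Δv = -13 m/s, so v(14) = -9 + (-13) = -22 m/s.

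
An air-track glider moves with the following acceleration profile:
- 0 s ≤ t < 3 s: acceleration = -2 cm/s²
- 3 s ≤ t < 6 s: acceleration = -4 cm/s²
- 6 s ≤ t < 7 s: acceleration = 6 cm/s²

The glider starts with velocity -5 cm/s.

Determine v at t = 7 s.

Δv equals the area under the a-t graph; then v = v₀ + Δv.
0–3 s: -2 × 3 = -6 cm/s
3–6 s: -4 × 3 = -12 cm/s
6–7 s: 6 × 1 = 6 cm/s
Δv = -12 cm/s, so v(7) = -5 + (-12) = -17 cm/s.

-17 cm/s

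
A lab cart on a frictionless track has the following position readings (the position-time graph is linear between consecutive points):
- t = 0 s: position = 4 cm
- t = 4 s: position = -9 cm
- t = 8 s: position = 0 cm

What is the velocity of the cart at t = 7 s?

Velocity is the slope of the x-t graph on 4–8 s: (0 − -9)/(8 − 4) = 2.25 cm/s.

2.25 cm/s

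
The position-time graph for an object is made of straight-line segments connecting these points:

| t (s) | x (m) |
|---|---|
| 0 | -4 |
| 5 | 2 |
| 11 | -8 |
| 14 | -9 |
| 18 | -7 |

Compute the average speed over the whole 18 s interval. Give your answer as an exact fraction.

Average speed = (total path length)/(elapsed time); on a piecewise-linear x-t graph the path length is Σ|Δx|.
0–5 s: |Δx| = |2 − -4| = 6 m
5–11 s: |Δx| = |-8 − 2| = 10 m
11–14 s: |Δx| = |-9 − -8| = 1 m
14–18 s: |Δx| = |-7 − -9| = 2 m
Total path = 19 m; average speed = 19/18 = 19/18 m/s.

19/18 m/s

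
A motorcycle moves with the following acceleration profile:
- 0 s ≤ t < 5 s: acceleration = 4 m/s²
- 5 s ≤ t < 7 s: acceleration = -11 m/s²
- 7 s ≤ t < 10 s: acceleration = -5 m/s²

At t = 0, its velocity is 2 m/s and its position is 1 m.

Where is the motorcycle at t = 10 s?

On each constant-a segment, Δv = aΔt and Δx = v₀Δt + ½aΔt²; chain segment to segment.
0–5 s: v starts 2 m/s; Δx = 2·5 + ½·4·5² = 60 m; v ends 22 m/s.
5–7 s: v starts 22 m/s; Δx = 22·2 + ½·-11·2² = 22 m; v ends 0 m/s.
7–10 s: v starts 0 m/s; Δx = 0·3 + ½·-5·3² = -22.5 m; v ends -15 m/s.
x(10) = 1 + Σ Δx = 60.5 m.

60.5 m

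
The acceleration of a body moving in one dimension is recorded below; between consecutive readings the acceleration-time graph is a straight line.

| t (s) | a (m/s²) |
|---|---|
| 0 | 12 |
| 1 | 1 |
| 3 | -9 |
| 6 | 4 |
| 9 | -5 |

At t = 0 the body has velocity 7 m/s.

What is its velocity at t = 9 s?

-3.5 m/s

Δv equals the area under the a-t graph; then v = v₀ + Δv.
0–1 s: ½(12 + 1)(1) = 6.5 m/s
1–3 s: ½(1 + -9)(2) = -8 m/s
3–6 s: ½(-9 + 4)(3) = -7.5 m/s
6–9 s: ½(4 + -5)(3) = -1.5 m/s
Δv = -10.5 m/s, so v(9) = 7 + (-10.5) = -3.5 m/s.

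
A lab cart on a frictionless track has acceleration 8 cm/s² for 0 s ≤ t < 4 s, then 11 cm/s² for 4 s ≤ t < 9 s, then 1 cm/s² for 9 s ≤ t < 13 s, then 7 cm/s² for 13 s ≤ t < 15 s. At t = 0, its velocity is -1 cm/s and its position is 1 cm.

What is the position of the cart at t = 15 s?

On each constant-a segment, Δv = aΔt and Δx = v₀Δt + ½aΔt²; chain segment to segment.
0–4 s: v starts -1 cm/s; Δx = -1·4 + ½·8·4² = 60 cm; v ends 31 cm/s.
4–9 s: v starts 31 cm/s; Δx = 31·5 + ½·11·5² = 292.5 cm; v ends 86 cm/s.
9–13 s: v starts 86 cm/s; Δx = 86·4 + ½·1·4² = 352 cm; v ends 90 cm/s.
13–15 s: v starts 90 cm/s; Δx = 90·2 + ½·7·2² = 194 cm; v ends 104 cm/s.
x(15) = 1 + Σ Δx = 899.5 cm.

899.5 cm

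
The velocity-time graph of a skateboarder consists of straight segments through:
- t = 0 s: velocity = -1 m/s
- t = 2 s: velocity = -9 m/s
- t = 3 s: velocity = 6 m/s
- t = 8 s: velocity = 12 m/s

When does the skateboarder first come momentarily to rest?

t = 2.6 s

v changes sign on 2–3 s (from -9 to 6); the graph is linear there, so v = 0 at t = 2 + (9)·(3 − 2)/(6 − -9) = 2.6 s.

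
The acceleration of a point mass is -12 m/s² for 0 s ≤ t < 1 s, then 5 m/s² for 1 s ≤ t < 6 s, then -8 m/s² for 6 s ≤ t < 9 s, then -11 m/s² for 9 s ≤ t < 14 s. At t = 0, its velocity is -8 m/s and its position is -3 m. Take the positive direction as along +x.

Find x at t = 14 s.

-308 m

On each constant-a segment, Δv = aΔt and Δx = v₀Δt + ½aΔt²; chain segment to segment.
0–1 s: v starts -8 m/s; Δx = -8·1 + ½·-12·1² = -14 m; v ends -20 m/s.
1–6 s: v starts -20 m/s; Δx = -20·5 + ½·5·5² = -37.5 m; v ends 5 m/s.
6–9 s: v starts 5 m/s; Δx = 5·3 + ½·-8·3² = -21 m; v ends -19 m/s.
9–14 s: v starts -19 m/s; Δx = -19·5 + ½·-11·5² = -232.5 m; v ends -74 m/s.
x(14) = -3 + Σ Δx = -308 m.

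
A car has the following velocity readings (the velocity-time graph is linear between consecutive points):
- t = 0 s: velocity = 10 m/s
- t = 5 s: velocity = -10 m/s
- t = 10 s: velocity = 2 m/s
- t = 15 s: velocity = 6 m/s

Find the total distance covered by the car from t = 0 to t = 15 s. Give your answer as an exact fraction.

Distance (not displacement) is the total path length: add the absolute areas under v-t.
0–5 s: v = 0 at t = 2.5 s; triangle areas 12.5 + 12.5 = 25 m
5–10 s: v = 0 at t = 55/6 s; triangle areas 125/6 + 5/6 = 65/3 m
10–15 s: |½(2 + 6)(5)| = 20 m
Total distance = 200/3 m

200/3 m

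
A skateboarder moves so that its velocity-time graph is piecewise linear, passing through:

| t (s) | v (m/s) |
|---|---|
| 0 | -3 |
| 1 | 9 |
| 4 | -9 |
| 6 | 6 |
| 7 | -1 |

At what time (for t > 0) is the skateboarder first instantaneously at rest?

v changes sign on 0–1 s (from -3 to 9); the graph is linear there, so v = 0 at t = 0 + (3)·(1 − 0)/(9 − -3) = 0.25 s.

t = 0.25 s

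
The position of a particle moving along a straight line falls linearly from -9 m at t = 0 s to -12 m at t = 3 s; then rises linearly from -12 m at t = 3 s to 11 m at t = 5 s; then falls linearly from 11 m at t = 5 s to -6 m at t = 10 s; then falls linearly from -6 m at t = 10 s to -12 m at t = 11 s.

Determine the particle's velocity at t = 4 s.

Velocity is the slope of the x-t graph on 3–5 s: (11 − -12)/(5 − 3) = 11.5 m/s.

11.5 m/s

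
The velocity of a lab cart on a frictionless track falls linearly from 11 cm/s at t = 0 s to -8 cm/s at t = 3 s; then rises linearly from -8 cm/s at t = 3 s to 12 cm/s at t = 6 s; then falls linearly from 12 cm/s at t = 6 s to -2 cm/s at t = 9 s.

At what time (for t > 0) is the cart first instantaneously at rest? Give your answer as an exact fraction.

t = 33/19 s

v changes sign on 0–3 s (from 11 to -8); the graph is linear there, so v = 0 at t = 0 + (-11)·(3 − 0)/(-8 − 11) = 33/19 s.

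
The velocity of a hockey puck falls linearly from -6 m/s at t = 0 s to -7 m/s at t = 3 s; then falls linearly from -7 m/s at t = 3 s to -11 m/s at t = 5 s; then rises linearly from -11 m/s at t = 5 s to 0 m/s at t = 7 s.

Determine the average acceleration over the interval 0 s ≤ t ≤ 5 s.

Average acceleration = Δv/Δt = (-11 − -6)/(5 − 0) = -1 m/s².

-1 m/s²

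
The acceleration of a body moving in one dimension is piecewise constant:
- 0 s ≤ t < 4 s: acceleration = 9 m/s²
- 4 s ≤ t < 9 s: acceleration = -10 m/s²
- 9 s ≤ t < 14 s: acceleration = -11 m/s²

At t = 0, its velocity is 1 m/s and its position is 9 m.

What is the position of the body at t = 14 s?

On each constant-a segment, Δv = aΔt and Δx = v₀Δt + ½aΔt²; chain segment to segment.
0–4 s: v starts 1 m/s; Δx = 1·4 + ½·9·4² = 76 m; v ends 37 m/s.
4–9 s: v starts 37 m/s; Δx = 37·5 + ½·-10·5² = 60 m; v ends -13 m/s.
9–14 s: v starts -13 m/s; Δx = -13·5 + ½·-11·5² = -202.5 m; v ends -68 m/s.
x(14) = 9 + Σ Δx = -57.5 m.

-57.5 m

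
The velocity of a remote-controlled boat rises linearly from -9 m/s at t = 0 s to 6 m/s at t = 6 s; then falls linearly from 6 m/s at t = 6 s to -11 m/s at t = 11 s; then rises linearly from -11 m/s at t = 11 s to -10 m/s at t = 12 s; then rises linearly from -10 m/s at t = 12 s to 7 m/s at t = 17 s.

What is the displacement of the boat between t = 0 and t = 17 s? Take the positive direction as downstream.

Displacement is the signed area under the v-t curve.
0–6 s: ½(-9 + 6)(6) = -9 m
6–11 s: ½(6 + -11)(5) = -12.5 m
11–12 s: ½(-11 + -10)(1) = -10.5 m
12–17 s: ½(-10 + 7)(5) = -7.5 m
Net displacement = -39.5 m

-39.5 m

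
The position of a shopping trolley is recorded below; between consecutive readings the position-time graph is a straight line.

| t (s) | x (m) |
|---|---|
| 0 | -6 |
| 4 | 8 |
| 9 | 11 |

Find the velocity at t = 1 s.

3.5 m/s

Velocity is the slope of the x-t graph on 0–4 s: (8 − -6)/(4 − 0) = 3.5 m/s.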